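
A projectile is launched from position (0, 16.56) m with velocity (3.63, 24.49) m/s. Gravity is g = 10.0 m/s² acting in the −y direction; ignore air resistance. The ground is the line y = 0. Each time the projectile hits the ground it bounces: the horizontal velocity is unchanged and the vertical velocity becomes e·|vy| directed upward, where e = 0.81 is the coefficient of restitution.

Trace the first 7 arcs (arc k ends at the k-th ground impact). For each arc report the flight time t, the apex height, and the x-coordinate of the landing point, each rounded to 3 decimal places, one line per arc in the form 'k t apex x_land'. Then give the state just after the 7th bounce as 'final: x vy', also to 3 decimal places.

1 5.500 46.548 19.966
2 4.943 30.540 37.908
3 4.004 20.037 52.442
4 3.243 13.147 64.214
5 2.627 8.625 73.749
6 2.128 5.659 81.473
7 1.723 3.713 87.729
final: 87.729 6.980

Arc 1: start y=16.560, vy=24.490 → t=5.500, apex=46.548, x_land=19.966, impact vy=-30.512
  bounce: vy ← 0.81·30.512 = 24.714
Arc 2: start y=0.000, vy=24.714 → t=4.943, apex=30.540, x_land=37.908, impact vy=-24.714
  bounce: vy ← 0.81·24.714 = 20.019
Arc 3: start y=0.000, vy=20.019 → t=4.004, apex=20.037, x_land=52.442, impact vy=-20.019
  bounce: vy ← 0.81·20.019 = 16.215
Arc 4: start y=0.000, vy=16.215 → t=3.243, apex=13.147, x_land=64.214, impact vy=-16.215
  bounce: vy ← 0.81·16.215 = 13.134
Arc 5: start y=0.000, vy=13.134 → t=2.627, apex=8.625, x_land=73.749, impact vy=-13.134
  bounce: vy ← 0.81·13.134 = 10.639
Arc 6: start y=0.000, vy=10.639 → t=2.128, apex=5.659, x_land=81.473, impact vy=-10.639
  bounce: vy ← 0.81·10.639 = 8.617
Arc 7: start y=0.000, vy=8.617 → t=1.723, apex=3.713, x_land=87.729, impact vy=-8.617
  bounce: vy ← 0.81·8.617 = 6.980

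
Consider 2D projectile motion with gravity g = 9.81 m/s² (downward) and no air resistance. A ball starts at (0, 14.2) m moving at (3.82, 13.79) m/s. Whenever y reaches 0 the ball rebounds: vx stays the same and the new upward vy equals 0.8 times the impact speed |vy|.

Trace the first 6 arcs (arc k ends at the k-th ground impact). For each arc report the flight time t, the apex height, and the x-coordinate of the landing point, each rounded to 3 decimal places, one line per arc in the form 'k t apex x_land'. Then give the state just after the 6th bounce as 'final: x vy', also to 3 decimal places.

Arc 1: start y=14.200, vy=13.790 → t=3.613, apex=23.892, x_land=13.801, impact vy=-21.651
  bounce: vy ← 0.8·21.651 = 17.321
Arc 2: start y=0.000, vy=17.321 → t=3.531, apex=15.291, x_land=27.290, impact vy=-17.321
  bounce: vy ← 0.8·17.321 = 13.857
Arc 3: start y=0.000, vy=13.857 → t=2.825, apex=9.786, x_land=38.082, impact vy=-13.857
  bounce: vy ← 0.8·13.857 = 11.085
Arc 4: start y=0.000, vy=11.085 → t=2.260, apex=6.263, x_land=46.715, impact vy=-11.085
  bounce: vy ← 0.8·11.085 = 8.868
Arc 5: start y=0.000, vy=8.868 → t=1.808, apex=4.008, x_land=53.621, impact vy=-8.868
  bounce: vy ← 0.8·8.868 = 7.095
Arc 6: start y=0.000, vy=7.095 → t=1.446, apex=2.565, x_land=59.147, impact vy=-7.095
  bounce: vy ← 0.8·7.095 = 5.676

1 3.613 23.892 13.801
2 3.531 15.291 27.290
3 2.825 9.786 38.082
4 2.260 6.263 46.715
5 1.808 4.008 53.621
6 1.446 2.565 59.147
final: 59.147 5.676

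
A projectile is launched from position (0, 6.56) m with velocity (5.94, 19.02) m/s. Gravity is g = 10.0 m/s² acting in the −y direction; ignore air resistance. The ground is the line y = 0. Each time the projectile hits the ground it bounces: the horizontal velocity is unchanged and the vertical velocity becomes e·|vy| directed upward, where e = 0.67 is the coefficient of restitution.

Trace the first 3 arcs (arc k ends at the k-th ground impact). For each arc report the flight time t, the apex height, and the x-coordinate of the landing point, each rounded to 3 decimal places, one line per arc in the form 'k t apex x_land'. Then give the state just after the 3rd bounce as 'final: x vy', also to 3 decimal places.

Arc 1: start y=6.560, vy=19.020 → t=4.122, apex=24.648, x_land=24.486, impact vy=-22.203
  bounce: vy ← 0.67·22.203 = 14.876
Arc 2: start y=0.000, vy=14.876 → t=2.975, apex=11.064, x_land=42.159, impact vy=-14.876
  bounce: vy ← 0.67·14.876 = 9.967
Arc 3: start y=0.000, vy=9.967 → t=1.993, apex=4.967, x_land=53.999, impact vy=-9.967
  bounce: vy ← 0.67·9.967 = 6.678

1 4.122 24.648 24.486
2 2.975 11.064 42.159
3 1.993 4.967 53.999
final: 53.999 6.678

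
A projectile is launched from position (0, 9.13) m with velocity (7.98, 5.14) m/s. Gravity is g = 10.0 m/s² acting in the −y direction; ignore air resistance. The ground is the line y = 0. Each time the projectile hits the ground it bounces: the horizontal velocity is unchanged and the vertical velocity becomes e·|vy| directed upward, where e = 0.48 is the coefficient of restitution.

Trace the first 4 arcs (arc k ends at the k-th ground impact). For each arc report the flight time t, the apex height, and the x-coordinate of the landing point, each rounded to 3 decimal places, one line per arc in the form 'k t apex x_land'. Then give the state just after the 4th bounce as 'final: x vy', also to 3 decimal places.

1 1.960 10.451 15.639
2 1.388 2.408 26.714
3 0.666 0.555 32.031
4 0.320 0.128 34.583
final: 34.583 0.767

Arc 1: start y=9.130, vy=5.140 → t=1.960, apex=10.451, x_land=15.639, impact vy=-14.458
  bounce: vy ← 0.48·14.458 = 6.940
Arc 2: start y=0.000, vy=6.940 → t=1.388, apex=2.408, x_land=26.714, impact vy=-6.940
  bounce: vy ← 0.48·6.940 = 3.331
Arc 3: start y=0.000, vy=3.331 → t=0.666, apex=0.555, x_land=32.031, impact vy=-3.331
  bounce: vy ← 0.48·3.331 = 1.599
Arc 4: start y=0.000, vy=1.599 → t=0.320, apex=0.128, x_land=34.583, impact vy=-1.599
  bounce: vy ← 0.48·1.599 = 0.767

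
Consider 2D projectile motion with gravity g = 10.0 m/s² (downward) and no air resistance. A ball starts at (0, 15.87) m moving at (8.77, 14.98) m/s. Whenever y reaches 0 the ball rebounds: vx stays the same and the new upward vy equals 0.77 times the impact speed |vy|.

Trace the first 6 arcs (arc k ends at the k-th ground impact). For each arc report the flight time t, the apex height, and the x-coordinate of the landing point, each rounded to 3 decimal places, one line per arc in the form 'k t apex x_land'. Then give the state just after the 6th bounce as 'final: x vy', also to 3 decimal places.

1 3.826 27.090 33.551
2 3.585 16.062 64.988
3 2.760 9.523 89.194
4 2.125 5.646 107.833
5 1.636 3.348 122.185
6 1.260 1.985 133.236
final: 133.236 4.851

Arc 1: start y=15.870, vy=14.980 → t=3.826, apex=27.090, x_land=33.551, impact vy=-23.277
  bounce: vy ← 0.77·23.277 = 17.923
Arc 2: start y=0.000, vy=17.923 → t=3.585, apex=16.062, x_land=64.988, impact vy=-17.923
  bounce: vy ← 0.77·17.923 = 13.801
Arc 3: start y=0.000, vy=13.801 → t=2.760, apex=9.523, x_land=89.194, impact vy=-13.801
  bounce: vy ← 0.77·13.801 = 10.627
Arc 4: start y=0.000, vy=10.627 → t=2.125, apex=5.646, x_land=107.833, impact vy=-10.627
  bounce: vy ← 0.77·10.627 = 8.182
Arc 5: start y=0.000, vy=8.182 → t=1.636, apex=3.348, x_land=122.185, impact vy=-8.182
  bounce: vy ← 0.77·8.182 = 6.300
Arc 6: start y=0.000, vy=6.300 → t=1.260, apex=1.985, x_land=133.236, impact vy=-6.300
  bounce: vy ← 0.77·6.300 = 4.851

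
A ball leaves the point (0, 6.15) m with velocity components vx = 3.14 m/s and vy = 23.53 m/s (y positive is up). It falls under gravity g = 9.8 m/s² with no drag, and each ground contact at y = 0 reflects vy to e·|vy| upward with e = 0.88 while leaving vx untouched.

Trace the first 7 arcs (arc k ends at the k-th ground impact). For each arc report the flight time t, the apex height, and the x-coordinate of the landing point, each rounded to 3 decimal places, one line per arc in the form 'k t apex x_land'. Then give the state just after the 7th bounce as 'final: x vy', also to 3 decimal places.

1 5.051 34.398 15.859
2 4.663 26.638 30.501
3 4.104 20.628 43.386
4 3.611 15.975 54.725
5 3.178 12.371 64.704
6 2.796 9.580 73.485
7 2.461 7.419 81.212
final: 81.212 10.611

Arc 1: start y=6.150, vy=23.530 → t=5.051, apex=34.398, x_land=15.859, impact vy=-25.965
  bounce: vy ← 0.88·25.965 = 22.850
Arc 2: start y=0.000, vy=22.850 → t=4.663, apex=26.638, x_land=30.501, impact vy=-22.850
  bounce: vy ← 0.88·22.850 = 20.108
Arc 3: start y=0.000, vy=20.108 → t=4.104, apex=20.628, x_land=43.386, impact vy=-20.108
  bounce: vy ← 0.88·20.108 = 17.695
Arc 4: start y=0.000, vy=17.695 → t=3.611, apex=15.975, x_land=54.725, impact vy=-17.695
  bounce: vy ← 0.88·17.695 = 15.571
Arc 5: start y=0.000, vy=15.571 → t=3.178, apex=12.371, x_land=64.704, impact vy=-15.571
  bounce: vy ← 0.88·15.571 = 13.703
Arc 6: start y=0.000, vy=13.703 → t=2.796, apex=9.580, x_land=73.485, impact vy=-13.703
  bounce: vy ← 0.88·13.703 = 12.058
Arc 7: start y=0.000, vy=12.058 → t=2.461, apex=7.419, x_land=81.212, impact vy=-12.058
  bounce: vy ← 0.88·12.058 = 10.611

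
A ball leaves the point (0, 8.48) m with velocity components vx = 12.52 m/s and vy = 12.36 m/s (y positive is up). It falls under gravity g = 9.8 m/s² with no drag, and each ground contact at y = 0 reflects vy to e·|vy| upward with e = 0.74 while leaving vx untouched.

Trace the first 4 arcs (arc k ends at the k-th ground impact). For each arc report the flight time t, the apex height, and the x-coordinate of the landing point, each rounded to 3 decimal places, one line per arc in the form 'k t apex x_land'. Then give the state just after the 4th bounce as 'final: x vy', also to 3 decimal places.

Arc 1: start y=8.480, vy=12.360 → t=3.084, apex=16.274, x_land=38.608, impact vy=-17.860
  bounce: vy ← 0.74·17.860 = 13.216
Arc 2: start y=0.000, vy=13.216 → t=2.697, apex=8.912, x_land=72.377, impact vy=-13.216
  bounce: vy ← 0.74·13.216 = 9.780
Arc 3: start y=0.000, vy=9.780 → t=1.996, apex=4.880, x_land=97.366, impact vy=-9.780
  bounce: vy ← 0.74·9.780 = 7.237
Arc 4: start y=0.000, vy=7.237 → t=1.477, apex=2.672, x_land=115.858, impact vy=-7.237
  bounce: vy ← 0.74·7.237 = 5.356

1 3.084 16.274 38.608
2 2.697 8.912 72.377
3 1.996 4.880 97.366
4 1.477 2.672 115.858
final: 115.858 5.356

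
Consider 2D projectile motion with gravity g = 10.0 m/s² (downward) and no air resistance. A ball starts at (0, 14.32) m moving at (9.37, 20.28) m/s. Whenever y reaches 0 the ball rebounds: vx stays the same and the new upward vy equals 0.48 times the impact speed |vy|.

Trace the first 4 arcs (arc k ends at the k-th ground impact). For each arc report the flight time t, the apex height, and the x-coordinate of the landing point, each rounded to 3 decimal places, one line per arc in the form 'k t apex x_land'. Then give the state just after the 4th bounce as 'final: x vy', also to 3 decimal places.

Arc 1: start y=14.320, vy=20.280 → t=4.669, apex=34.884, x_land=43.752, impact vy=-26.414
  bounce: vy ← 0.48·26.414 = 12.679
Arc 2: start y=0.000, vy=12.679 → t=2.536, apex=8.037, x_land=67.511, impact vy=-12.679
  bounce: vy ← 0.48·12.679 = 6.086
Arc 3: start y=0.000, vy=6.086 → t=1.217, apex=1.852, x_land=78.916, impact vy=-6.086
  bounce: vy ← 0.48·6.086 = 2.921
Arc 4: start y=0.000, vy=2.921 → t=0.584, apex=0.427, x_land=84.390, impact vy=-2.921
  bounce: vy ← 0.48·2.921 = 1.402

1 4.669 34.884 43.752
2 2.536 8.037 67.511
3 1.217 1.852 78.916
4 0.584 0.427 84.390
final: 84.390 1.402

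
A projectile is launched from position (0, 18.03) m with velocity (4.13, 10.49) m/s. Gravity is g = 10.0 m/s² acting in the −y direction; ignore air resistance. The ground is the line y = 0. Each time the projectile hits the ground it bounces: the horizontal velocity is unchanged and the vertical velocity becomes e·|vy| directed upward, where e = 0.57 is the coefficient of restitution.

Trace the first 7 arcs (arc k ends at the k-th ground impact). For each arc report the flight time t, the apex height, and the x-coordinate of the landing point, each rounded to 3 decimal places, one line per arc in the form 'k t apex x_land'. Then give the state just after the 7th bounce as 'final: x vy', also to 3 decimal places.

Arc 1: start y=18.030, vy=10.490 → t=3.218, apex=23.532, x_land=13.292, impact vy=-21.694
  bounce: vy ← 0.57·21.694 = 12.366
Arc 2: start y=0.000, vy=12.366 → t=2.473, apex=7.646, x_land=23.506, impact vy=-12.366
  bounce: vy ← 0.57·12.366 = 7.048
Arc 3: start y=0.000, vy=7.048 → t=1.410, apex=2.484, x_land=29.328, impact vy=-7.048
  bounce: vy ← 0.57·7.048 = 4.018
Arc 4: start y=0.000, vy=4.018 → t=0.804, apex=0.807, x_land=32.647, impact vy=-4.018
  bounce: vy ← 0.57·4.018 = 2.290
Arc 5: start y=0.000, vy=2.290 → t=0.458, apex=0.262, x_land=34.538, impact vy=-2.290
  bounce: vy ← 0.57·2.290 = 1.305
Arc 6: start y=0.000, vy=1.305 → t=0.261, apex=0.085, x_land=35.617, impact vy=-1.305
  bounce: vy ← 0.57·1.305 = 0.744
Arc 7: start y=0.000, vy=0.744 → t=0.149, apex=0.028, x_land=36.231, impact vy=-0.744
  bounce: vy ← 0.57·0.744 = 0.424

1 3.218 23.532 13.292
2 2.473 7.646 23.506
3 1.410 2.484 29.328
4 0.804 0.807 32.647
5 0.458 0.262 34.538
6 0.261 0.085 35.617
7 0.149 0.028 36.231
final: 36.231 0.424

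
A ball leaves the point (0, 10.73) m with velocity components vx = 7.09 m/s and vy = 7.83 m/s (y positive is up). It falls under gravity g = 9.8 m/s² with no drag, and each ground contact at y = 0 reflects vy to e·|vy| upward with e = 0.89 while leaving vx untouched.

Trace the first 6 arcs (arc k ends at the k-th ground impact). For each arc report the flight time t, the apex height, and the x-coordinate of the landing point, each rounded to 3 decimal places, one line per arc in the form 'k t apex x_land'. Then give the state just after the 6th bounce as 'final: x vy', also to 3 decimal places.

1 2.481 13.858 17.588
2 2.993 10.977 38.812
3 2.664 8.695 57.701
4 2.371 6.887 74.512
5 2.110 5.455 89.474
6 1.878 4.321 102.790
final: 102.790 8.191

Arc 1: start y=10.730, vy=7.830 → t=2.481, apex=13.858, x_land=17.588, impact vy=-16.481
  bounce: vy ← 0.89·16.481 = 14.668
Arc 2: start y=0.000, vy=14.668 → t=2.993, apex=10.977, x_land=38.812, impact vy=-14.668
  bounce: vy ← 0.89·14.668 = 13.054
Arc 3: start y=0.000, vy=13.054 → t=2.664, apex=8.695, x_land=57.701, impact vy=-13.054
  bounce: vy ← 0.89·13.054 = 11.618
Arc 4: start y=0.000, vy=11.618 → t=2.371, apex=6.887, x_land=74.512, impact vy=-11.618
  bounce: vy ← 0.89·11.618 = 10.340
Arc 5: start y=0.000, vy=10.340 → t=2.110, apex=5.455, x_land=89.474, impact vy=-10.340
  bounce: vy ← 0.89·10.340 = 9.203
Arc 6: start y=0.000, vy=9.203 → t=1.878, apex=4.321, x_land=102.790, impact vy=-9.203
  bounce: vy ← 0.89·9.203 = 8.191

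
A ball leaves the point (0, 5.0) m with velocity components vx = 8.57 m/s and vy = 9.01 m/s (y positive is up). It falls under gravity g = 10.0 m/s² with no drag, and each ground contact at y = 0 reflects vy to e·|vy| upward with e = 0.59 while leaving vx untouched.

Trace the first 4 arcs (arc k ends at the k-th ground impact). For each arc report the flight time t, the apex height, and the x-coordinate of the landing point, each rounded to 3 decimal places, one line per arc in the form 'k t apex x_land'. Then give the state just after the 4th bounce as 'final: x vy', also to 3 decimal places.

Arc 1: start y=5.000, vy=9.010 → t=2.247, apex=9.059, x_land=19.257, impact vy=-13.460
  bounce: vy ← 0.59·13.460 = 7.942
Arc 2: start y=0.000, vy=7.942 → t=1.588, apex=3.153, x_land=32.869, impact vy=-7.942
  bounce: vy ← 0.59·7.942 = 4.686
Arc 3: start y=0.000, vy=4.686 → t=0.937, apex=1.098, x_land=40.900, impact vy=-4.686
  bounce: vy ← 0.59·4.686 = 2.764
Arc 4: start y=0.000, vy=2.764 → t=0.553, apex=0.382, x_land=45.638, impact vy=-2.764
  bounce: vy ← 0.59·2.764 = 1.631

1 2.247 9.059 19.257
2 1.588 3.153 32.869
3 0.937 1.098 40.900
4 0.553 0.382 45.638
final: 45.638 1.631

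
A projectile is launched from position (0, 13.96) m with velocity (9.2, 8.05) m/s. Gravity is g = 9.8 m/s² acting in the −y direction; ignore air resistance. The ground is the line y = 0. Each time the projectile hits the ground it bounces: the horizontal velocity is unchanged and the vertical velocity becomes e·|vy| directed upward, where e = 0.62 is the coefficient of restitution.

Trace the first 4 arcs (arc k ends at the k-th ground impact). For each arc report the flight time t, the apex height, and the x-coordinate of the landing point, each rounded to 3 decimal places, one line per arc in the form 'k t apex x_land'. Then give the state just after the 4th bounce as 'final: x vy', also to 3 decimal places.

Arc 1: start y=13.960, vy=8.050 → t=2.699, apex=17.266, x_land=24.827, impact vy=-18.396
  bounce: vy ← 0.62·18.396 = 11.406
Arc 2: start y=0.000, vy=11.406 → t=2.328, apex=6.637, x_land=46.242, impact vy=-11.406
  bounce: vy ← 0.62·11.406 = 7.071
Arc 3: start y=0.000, vy=7.071 → t=1.443, apex=2.551, x_land=59.519, impact vy=-7.071
  bounce: vy ← 0.62·7.071 = 4.384
Arc 4: start y=0.000, vy=4.384 → t=0.895, apex=0.981, x_land=67.750, impact vy=-4.384
  bounce: vy ← 0.62·4.384 = 2.718

1 2.699 17.266 24.827
2 2.328 6.637 46.242
3 1.443 2.551 59.519
4 0.895 0.981 67.750
final: 67.750 2.718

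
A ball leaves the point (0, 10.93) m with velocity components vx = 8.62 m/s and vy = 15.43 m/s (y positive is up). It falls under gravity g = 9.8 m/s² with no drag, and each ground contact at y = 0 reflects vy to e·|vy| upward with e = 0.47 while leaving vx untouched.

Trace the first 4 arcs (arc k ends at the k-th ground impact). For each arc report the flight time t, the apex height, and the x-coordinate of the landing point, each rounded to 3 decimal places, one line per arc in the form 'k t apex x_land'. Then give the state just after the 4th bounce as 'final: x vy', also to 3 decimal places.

1 3.745 23.077 32.279
2 2.040 5.098 49.863
3 0.959 1.126 58.128
4 0.451 0.249 62.012
final: 62.012 1.038

Arc 1: start y=10.930, vy=15.430 → t=3.745, apex=23.077, x_land=32.279, impact vy=-21.268
  bounce: vy ← 0.47·21.268 = 9.996
Arc 2: start y=0.000, vy=9.996 → t=2.040, apex=5.098, x_land=49.863, impact vy=-9.996
  bounce: vy ← 0.47·9.996 = 4.698
Arc 3: start y=0.000, vy=4.698 → t=0.959, apex=1.126, x_land=58.128, impact vy=-4.698
  bounce: vy ← 0.47·4.698 = 2.208
Arc 4: start y=0.000, vy=2.208 → t=0.451, apex=0.249, x_land=62.012, impact vy=-2.208
  bounce: vy ← 0.47·2.208 = 1.038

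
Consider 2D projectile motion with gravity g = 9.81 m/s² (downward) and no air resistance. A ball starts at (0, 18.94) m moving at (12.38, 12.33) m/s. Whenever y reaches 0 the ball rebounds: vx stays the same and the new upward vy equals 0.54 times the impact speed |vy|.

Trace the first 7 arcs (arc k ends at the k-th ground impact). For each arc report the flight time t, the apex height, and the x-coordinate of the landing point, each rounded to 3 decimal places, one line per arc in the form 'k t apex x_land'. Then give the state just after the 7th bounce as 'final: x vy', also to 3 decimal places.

1 3.590 26.689 44.438
2 2.519 7.782 75.626
3 1.360 2.269 92.468
4 0.735 0.662 101.562
5 0.397 0.193 106.473
6 0.214 0.056 109.125
7 0.116 0.016 110.557
final: 110.557 0.306

Arc 1: start y=18.940, vy=12.330 → t=3.590, apex=26.689, x_land=44.438, impact vy=-22.883
  bounce: vy ← 0.54·22.883 = 12.357
Arc 2: start y=0.000, vy=12.357 → t=2.519, apex=7.782, x_land=75.626, impact vy=-12.357
  bounce: vy ← 0.54·12.357 = 6.673
Arc 3: start y=0.000, vy=6.673 → t=1.360, apex=2.269, x_land=92.468, impact vy=-6.673
  bounce: vy ← 0.54·6.673 = 3.603
Arc 4: start y=0.000, vy=3.603 → t=0.735, apex=0.662, x_land=101.562, impact vy=-3.603
  bounce: vy ← 0.54·3.603 = 1.946
Arc 5: start y=0.000, vy=1.946 → t=0.397, apex=0.193, x_land=106.473, impact vy=-1.946
  bounce: vy ← 0.54·1.946 = 1.051
Arc 6: start y=0.000, vy=1.051 → t=0.214, apex=0.056, x_land=109.125, impact vy=-1.051
  bounce: vy ← 0.54·1.051 = 0.567
Arc 7: start y=0.000, vy=0.567 → t=0.116, apex=0.016, x_land=110.557, impact vy=-0.567
  bounce: vy ← 0.54·0.567 = 0.306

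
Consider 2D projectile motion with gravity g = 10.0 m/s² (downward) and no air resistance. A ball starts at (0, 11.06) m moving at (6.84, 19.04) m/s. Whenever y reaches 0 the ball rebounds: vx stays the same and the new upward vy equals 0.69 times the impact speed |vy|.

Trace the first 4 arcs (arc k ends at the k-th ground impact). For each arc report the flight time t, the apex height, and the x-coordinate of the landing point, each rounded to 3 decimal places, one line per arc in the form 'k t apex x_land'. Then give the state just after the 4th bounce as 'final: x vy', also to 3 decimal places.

1 4.320 29.186 29.549
2 3.334 13.895 52.354
3 2.301 6.616 68.090
4 1.587 3.150 78.948
final: 78.948 5.476

Arc 1: start y=11.060, vy=19.040 → t=4.320, apex=29.186, x_land=29.549, impact vy=-24.160
  bounce: vy ← 0.69·24.160 = 16.671
Arc 2: start y=0.000, vy=16.671 → t=3.334, apex=13.895, x_land=52.354, impact vy=-16.671
  bounce: vy ← 0.69·16.671 = 11.503
Arc 3: start y=0.000, vy=11.503 → t=2.301, apex=6.616, x_land=68.090, impact vy=-11.503
  bounce: vy ← 0.69·11.503 = 7.937
Arc 4: start y=0.000, vy=7.937 → t=1.587, apex=3.150, x_land=78.948, impact vy=-7.937
  bounce: vy ← 0.69·7.937 = 5.476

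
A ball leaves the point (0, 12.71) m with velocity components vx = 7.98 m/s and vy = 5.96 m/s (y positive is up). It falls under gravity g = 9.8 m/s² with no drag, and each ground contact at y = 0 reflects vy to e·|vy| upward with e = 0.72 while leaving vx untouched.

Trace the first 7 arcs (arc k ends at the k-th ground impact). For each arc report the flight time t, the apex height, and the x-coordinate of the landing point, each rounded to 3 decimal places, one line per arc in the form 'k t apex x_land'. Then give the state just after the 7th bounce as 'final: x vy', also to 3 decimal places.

Arc 1: start y=12.710, vy=5.960 → t=2.330, apex=14.522, x_land=18.591, impact vy=-16.871
  bounce: vy ← 0.72·16.871 = 12.147
Arc 2: start y=0.000, vy=12.147 → t=2.479, apex=7.528, x_land=38.374, impact vy=-12.147
  bounce: vy ← 0.72·12.147 = 8.746
Arc 3: start y=0.000, vy=8.746 → t=1.785, apex=3.903, x_land=52.617, impact vy=-8.746
  bounce: vy ← 0.72·8.746 = 6.297
Arc 4: start y=0.000, vy=6.297 → t=1.285, apex=2.023, x_land=62.873, impact vy=-6.297
  bounce: vy ← 0.72·6.297 = 4.534
Arc 5: start y=0.000, vy=4.534 → t=0.925, apex=1.049, x_land=70.257, impact vy=-4.534
  bounce: vy ← 0.72·4.534 = 3.264
Arc 6: start y=0.000, vy=3.264 → t=0.666, apex=0.544, x_land=75.573, impact vy=-3.264
  bounce: vy ← 0.72·3.264 = 2.350
Arc 7: start y=0.000, vy=2.350 → t=0.480, apex=0.282, x_land=79.401, impact vy=-2.350
  bounce: vy ← 0.72·2.350 = 1.692

1 2.330 14.522 18.591
2 2.479 7.528 38.374
3 1.785 3.903 52.617
4 1.285 2.023 62.873
5 0.925 1.049 70.257
6 0.666 0.544 75.573
7 0.480 0.282 79.401
final: 79.401 1.692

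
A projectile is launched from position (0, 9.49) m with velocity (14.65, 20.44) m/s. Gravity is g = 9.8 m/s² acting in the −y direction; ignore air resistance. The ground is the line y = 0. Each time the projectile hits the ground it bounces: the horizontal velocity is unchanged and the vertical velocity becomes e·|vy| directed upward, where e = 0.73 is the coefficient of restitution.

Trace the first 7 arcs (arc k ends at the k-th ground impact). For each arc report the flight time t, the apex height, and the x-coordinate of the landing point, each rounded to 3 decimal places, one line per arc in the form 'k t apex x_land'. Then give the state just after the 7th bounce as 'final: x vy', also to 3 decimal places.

1 4.593 30.806 67.289
2 3.661 16.417 120.919
3 2.672 8.748 160.069
4 1.951 4.662 188.649
5 1.424 2.484 209.512
6 1.040 1.324 224.742
7 0.759 0.706 235.860
final: 235.860 2.715

Arc 1: start y=9.490, vy=20.440 → t=4.593, apex=30.806, x_land=67.289, impact vy=-24.572
  bounce: vy ← 0.73·24.572 = 17.938
Arc 2: start y=0.000, vy=17.938 → t=3.661, apex=16.417, x_land=120.919, impact vy=-17.938
  bounce: vy ← 0.73·17.938 = 13.095
Arc 3: start y=0.000, vy=13.095 → t=2.672, apex=8.748, x_land=160.069, impact vy=-13.095
  bounce: vy ← 0.73·13.095 = 9.559
Arc 4: start y=0.000, vy=9.559 → t=1.951, apex=4.662, x_land=188.649, impact vy=-9.559
  bounce: vy ← 0.73·9.559 = 6.978
Arc 5: start y=0.000, vy=6.978 → t=1.424, apex=2.484, x_land=209.512, impact vy=-6.978
  bounce: vy ← 0.73·6.978 = 5.094
Arc 6: start y=0.000, vy=5.094 → t=1.040, apex=1.324, x_land=224.742, impact vy=-5.094
  bounce: vy ← 0.73·5.094 = 3.719
Arc 7: start y=0.000, vy=3.719 → t=0.759, apex=0.706, x_land=235.860, impact vy=-3.719
  bounce: vy ← 0.73·3.719 = 2.715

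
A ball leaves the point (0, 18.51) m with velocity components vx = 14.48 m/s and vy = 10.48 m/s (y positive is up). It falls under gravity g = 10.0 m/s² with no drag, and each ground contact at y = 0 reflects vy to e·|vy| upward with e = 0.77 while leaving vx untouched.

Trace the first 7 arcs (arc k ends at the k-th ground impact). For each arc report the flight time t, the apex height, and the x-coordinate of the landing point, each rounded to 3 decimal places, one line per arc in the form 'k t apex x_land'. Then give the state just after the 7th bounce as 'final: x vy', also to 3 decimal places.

Arc 1: start y=18.510, vy=10.480 → t=3.239, apex=24.002, x_land=46.900, impact vy=-21.910
  bounce: vy ← 0.77·21.910 = 16.870
Arc 2: start y=0.000, vy=16.870 → t=3.374, apex=14.231, x_land=95.757, impact vy=-16.870
  bounce: vy ← 0.77·16.870 = 12.990
Arc 3: start y=0.000, vy=12.990 → t=2.598, apex=8.437, x_land=133.376, impact vy=-12.990
  bounce: vy ← 0.77·12.990 = 10.002
Arc 4: start y=0.000, vy=10.002 → t=2.000, apex=5.002, x_land=162.344, impact vy=-10.002
  bounce: vy ← 0.77·10.002 = 7.702
Arc 5: start y=0.000, vy=7.702 → t=1.540, apex=2.966, x_land=184.648, impact vy=-7.702
  bounce: vy ← 0.77·7.702 = 5.930
Arc 6: start y=0.000, vy=5.930 → t=1.186, apex=1.759, x_land=201.823, impact vy=-5.930
  bounce: vy ← 0.77·5.930 = 4.566
Arc 7: start y=0.000, vy=4.566 → t=0.913, apex=1.043, x_land=215.047, impact vy=-4.566
  bounce: vy ← 0.77·4.566 = 3.516

1 3.239 24.002 46.900
2 3.374 14.231 95.757
3 2.598 8.437 133.376
4 2.000 5.002 162.344
5 1.540 2.966 184.648
6 1.186 1.759 201.823
7 0.913 1.043 215.047
final: 215.047 3.516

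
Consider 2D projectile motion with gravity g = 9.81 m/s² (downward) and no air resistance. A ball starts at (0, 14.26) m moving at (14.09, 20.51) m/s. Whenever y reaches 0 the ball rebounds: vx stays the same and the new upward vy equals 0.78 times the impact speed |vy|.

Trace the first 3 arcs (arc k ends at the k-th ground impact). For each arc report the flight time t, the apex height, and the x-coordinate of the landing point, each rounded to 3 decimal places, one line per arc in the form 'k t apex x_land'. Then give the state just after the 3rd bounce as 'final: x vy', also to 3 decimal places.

Arc 1: start y=14.260, vy=20.510 → t=4.789, apex=35.700, x_land=67.471, impact vy=-26.466
  bounce: vy ← 0.78·26.466 = 20.643
Arc 2: start y=0.000, vy=20.643 → t=4.209, apex=21.720, x_land=126.771, impact vy=-20.643
  bounce: vy ← 0.78·20.643 = 16.102
Arc 3: start y=0.000, vy=16.102 → t=3.283, apex=13.215, x_land=173.024, impact vy=-16.102
  bounce: vy ← 0.78·16.102 = 12.559

1 4.789 35.700 67.471
2 4.209 21.720 126.771
3 3.283 13.215 173.024
final: 173.024 12.559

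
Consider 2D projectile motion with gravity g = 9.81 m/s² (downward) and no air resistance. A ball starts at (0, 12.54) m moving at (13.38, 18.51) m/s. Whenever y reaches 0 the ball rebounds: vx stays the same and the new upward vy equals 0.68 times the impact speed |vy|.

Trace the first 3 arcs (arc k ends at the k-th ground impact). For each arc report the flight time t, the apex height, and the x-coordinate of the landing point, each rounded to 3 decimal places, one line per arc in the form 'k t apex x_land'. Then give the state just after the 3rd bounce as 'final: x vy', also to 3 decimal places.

Arc 1: start y=12.540, vy=18.510 → t=4.360, apex=30.003, x_land=58.338, impact vy=-24.262
  bounce: vy ← 0.68·24.262 = 16.498
Arc 2: start y=0.000, vy=16.498 → t=3.364, apex=13.873, x_land=103.342, impact vy=-16.498
  bounce: vy ← 0.68·16.498 = 11.219
Arc 3: start y=0.000, vy=11.219 → t=2.287, apex=6.415, x_land=133.945, impact vy=-11.219
  bounce: vy ← 0.68·11.219 = 7.629

1 4.360 30.003 58.338
2 3.364 13.873 103.342
3 2.287 6.415 133.945
final: 133.945 7.629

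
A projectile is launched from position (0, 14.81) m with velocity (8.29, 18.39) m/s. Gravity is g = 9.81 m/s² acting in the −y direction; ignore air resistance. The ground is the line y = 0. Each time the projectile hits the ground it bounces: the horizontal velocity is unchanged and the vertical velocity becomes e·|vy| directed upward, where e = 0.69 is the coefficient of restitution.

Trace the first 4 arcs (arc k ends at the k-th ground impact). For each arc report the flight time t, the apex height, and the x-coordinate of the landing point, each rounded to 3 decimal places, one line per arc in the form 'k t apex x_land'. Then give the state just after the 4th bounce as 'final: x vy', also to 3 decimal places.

1 4.431 32.047 36.731
2 3.527 15.258 65.973
3 2.434 7.264 86.150
4 1.679 3.458 100.072
final: 100.072 5.684

Arc 1: start y=14.810, vy=18.390 → t=4.431, apex=32.047, x_land=36.731, impact vy=-25.075
  bounce: vy ← 0.69·25.075 = 17.302
Arc 2: start y=0.000, vy=17.302 → t=3.527, apex=15.258, x_land=65.973, impact vy=-17.302
  bounce: vy ← 0.69·17.302 = 11.938
Arc 3: start y=0.000, vy=11.938 → t=2.434, apex=7.264, x_land=86.150, impact vy=-11.938
  bounce: vy ← 0.69·11.938 = 8.237
Arc 4: start y=0.000, vy=8.237 → t=1.679, apex=3.458, x_land=100.072, impact vy=-8.237
  bounce: vy ← 0.69·8.237 = 5.684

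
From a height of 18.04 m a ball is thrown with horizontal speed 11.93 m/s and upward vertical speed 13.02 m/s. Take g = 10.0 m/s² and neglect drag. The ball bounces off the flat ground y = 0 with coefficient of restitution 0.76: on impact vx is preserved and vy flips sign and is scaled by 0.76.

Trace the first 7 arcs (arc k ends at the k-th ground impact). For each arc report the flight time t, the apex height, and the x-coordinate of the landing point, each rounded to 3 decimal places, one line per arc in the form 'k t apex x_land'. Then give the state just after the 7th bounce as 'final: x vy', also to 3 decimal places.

Arc 1: start y=18.040, vy=13.020 → t=3.605, apex=26.516, x_land=43.006, impact vy=-23.029
  bounce: vy ← 0.76·23.029 = 17.502
Arc 2: start y=0.000, vy=17.502 → t=3.500, apex=15.316, x_land=84.765, impact vy=-17.502
  bounce: vy ← 0.76·17.502 = 13.301
Arc 3: start y=0.000, vy=13.301 → t=2.660, apex=8.846, x_land=116.502, impact vy=-13.301
  bounce: vy ← 0.76·13.301 = 10.109
Arc 4: start y=0.000, vy=10.109 → t=2.022, apex=5.110, x_land=140.623, impact vy=-10.109
  bounce: vy ← 0.76·10.109 = 7.683
Arc 5: start y=0.000, vy=7.683 → t=1.537, apex=2.951, x_land=158.954, impact vy=-7.683
  bounce: vy ← 0.76·7.683 = 5.839
Arc 6: start y=0.000, vy=5.839 → t=1.168, apex=1.705, x_land=172.886, impact vy=-5.839
  bounce: vy ← 0.76·5.839 = 4.438
Arc 7: start y=0.000, vy=4.438 → t=0.888, apex=0.985, x_land=183.474, impact vy=-4.438
  bounce: vy ← 0.76·4.438 = 3.373

1 3.605 26.516 43.006
2 3.500 15.316 84.765
3 2.660 8.846 116.502
4 2.022 5.110 140.623
5 1.537 2.951 158.954
6 1.168 1.705 172.886
7 0.888 0.985 183.474
final: 183.474 3.373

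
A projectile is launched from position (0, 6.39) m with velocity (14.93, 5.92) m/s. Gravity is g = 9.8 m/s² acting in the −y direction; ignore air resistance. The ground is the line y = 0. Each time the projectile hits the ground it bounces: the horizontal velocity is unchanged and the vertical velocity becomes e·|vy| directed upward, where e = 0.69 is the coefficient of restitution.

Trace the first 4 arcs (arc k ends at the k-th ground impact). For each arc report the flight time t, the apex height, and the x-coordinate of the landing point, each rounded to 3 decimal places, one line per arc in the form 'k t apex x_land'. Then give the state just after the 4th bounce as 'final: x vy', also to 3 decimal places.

Arc 1: start y=6.390, vy=5.920 → t=1.896, apex=8.178, x_land=28.307, impact vy=-12.661
  bounce: vy ← 0.69·12.661 = 8.736
Arc 2: start y=0.000, vy=8.736 → t=1.783, apex=3.894, x_land=54.924, impact vy=-8.736
  bounce: vy ← 0.69·8.736 = 6.028
Arc 3: start y=0.000, vy=6.028 → t=1.230, apex=1.854, x_land=73.290, impact vy=-6.028
  bounce: vy ← 0.69·6.028 = 4.159
Arc 4: start y=0.000, vy=4.159 → t=0.849, apex=0.883, x_land=85.963, impact vy=-4.159
  bounce: vy ← 0.69·4.159 = 2.870

1 1.896 8.178 28.307
2 1.783 3.894 54.924
3 1.230 1.854 73.290
4 0.849 0.883 85.963
final: 85.963 2.870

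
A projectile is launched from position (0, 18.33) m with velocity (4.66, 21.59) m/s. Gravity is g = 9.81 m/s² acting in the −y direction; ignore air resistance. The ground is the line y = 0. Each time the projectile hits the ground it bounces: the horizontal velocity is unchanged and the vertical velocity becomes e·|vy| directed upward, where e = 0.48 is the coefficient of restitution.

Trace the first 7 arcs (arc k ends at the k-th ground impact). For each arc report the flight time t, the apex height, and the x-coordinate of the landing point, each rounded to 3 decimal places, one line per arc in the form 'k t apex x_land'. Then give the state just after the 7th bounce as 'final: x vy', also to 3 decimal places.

Arc 1: start y=18.330, vy=21.590 → t=5.130, apex=42.088, x_land=23.906, impact vy=-28.736
  bounce: vy ← 0.48·28.736 = 13.793
Arc 2: start y=0.000, vy=13.793 → t=2.812, apex=9.697, x_land=37.011, impact vy=-13.793
  bounce: vy ← 0.48·13.793 = 6.621
Arc 3: start y=0.000, vy=6.621 → t=1.350, apex=2.234, x_land=43.301, impact vy=-6.621
  bounce: vy ← 0.48·6.621 = 3.178
Arc 4: start y=0.000, vy=3.178 → t=0.648, apex=0.515, x_land=46.320, impact vy=-3.178
  bounce: vy ← 0.48·3.178 = 1.525
Arc 5: start y=0.000, vy=1.525 → t=0.311, apex=0.119, x_land=47.769, impact vy=-1.525
  bounce: vy ← 0.48·1.525 = 0.732
Arc 6: start y=0.000, vy=0.732 → t=0.149, apex=0.027, x_land=48.465, impact vy=-0.732
  bounce: vy ← 0.48·0.732 = 0.351
Arc 7: start y=0.000, vy=0.351 → t=0.072, apex=0.006, x_land=48.799, impact vy=-0.351
  bounce: vy ← 0.48·0.351 = 0.169

1 5.130 42.088 23.906
2 2.812 9.697 37.011
3 1.350 2.234 43.301
4 0.648 0.515 46.320
5 0.311 0.119 47.769
6 0.149 0.027 48.465
7 0.072 0.006 48.799
final: 48.799 0.169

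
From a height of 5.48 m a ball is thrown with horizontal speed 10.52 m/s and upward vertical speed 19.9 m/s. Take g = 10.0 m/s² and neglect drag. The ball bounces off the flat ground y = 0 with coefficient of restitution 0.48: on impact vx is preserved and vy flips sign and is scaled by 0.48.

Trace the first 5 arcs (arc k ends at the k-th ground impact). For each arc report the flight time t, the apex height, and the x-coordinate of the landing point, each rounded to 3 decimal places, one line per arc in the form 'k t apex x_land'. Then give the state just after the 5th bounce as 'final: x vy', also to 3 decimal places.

Arc 1: start y=5.480, vy=19.900 → t=4.239, apex=25.280, x_land=44.590, impact vy=-22.486
  bounce: vy ← 0.48·22.486 = 10.793
Arc 2: start y=0.000, vy=10.793 → t=2.159, apex=5.825, x_land=67.299, impact vy=-10.793
  bounce: vy ← 0.48·10.793 = 5.181
Arc 3: start y=0.000, vy=5.181 → t=1.036, apex=1.342, x_land=78.199, impact vy=-5.181
  bounce: vy ← 0.48·5.181 = 2.487
Arc 4: start y=0.000, vy=2.487 → t=0.497, apex=0.309, x_land=83.431, impact vy=-2.487
  bounce: vy ← 0.48·2.487 = 1.194
Arc 5: start y=0.000, vy=1.194 → t=0.239, apex=0.071, x_land=85.942, impact vy=-1.194
  bounce: vy ← 0.48·1.194 = 0.573

1 4.239 25.280 44.590
2 2.159 5.825 67.299
3 1.036 1.342 78.199
4 0.497 0.309 83.431
5 0.239 0.071 85.942
final: 85.942 0.573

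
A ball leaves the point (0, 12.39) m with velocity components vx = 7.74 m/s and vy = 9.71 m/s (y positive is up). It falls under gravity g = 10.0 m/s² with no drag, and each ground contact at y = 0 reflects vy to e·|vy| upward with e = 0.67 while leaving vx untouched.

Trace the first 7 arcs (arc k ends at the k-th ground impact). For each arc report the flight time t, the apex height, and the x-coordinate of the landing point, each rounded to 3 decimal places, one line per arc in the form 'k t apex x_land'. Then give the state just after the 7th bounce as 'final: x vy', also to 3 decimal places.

1 2.821 17.104 21.831
2 2.478 7.678 41.014
3 1.661 3.447 53.866
4 1.113 1.547 62.478
5 0.745 0.695 68.247
6 0.499 0.312 72.113
7 0.335 0.140 74.702
final: 74.702 1.121

Arc 1: start y=12.390, vy=9.710 → t=2.821, apex=17.104, x_land=21.831, impact vy=-18.496
  bounce: vy ← 0.67·18.496 = 12.392
Arc 2: start y=0.000, vy=12.392 → t=2.478, apex=7.678, x_land=41.014, impact vy=-12.392
  bounce: vy ← 0.67·12.392 = 8.303
Arc 3: start y=0.000, vy=8.303 → t=1.661, apex=3.447, x_land=53.866, impact vy=-8.303
  bounce: vy ← 0.67·8.303 = 5.563
Arc 4: start y=0.000, vy=5.563 → t=1.113, apex=1.547, x_land=62.478, impact vy=-5.563
  bounce: vy ← 0.67·5.563 = 3.727
Arc 5: start y=0.000, vy=3.727 → t=0.745, apex=0.695, x_land=68.247, impact vy=-3.727
  bounce: vy ← 0.67·3.727 = 2.497
Arc 6: start y=0.000, vy=2.497 → t=0.499, apex=0.312, x_land=72.113, impact vy=-2.497
  bounce: vy ← 0.67·2.497 = 1.673
Arc 7: start y=0.000, vy=1.673 → t=0.335, apex=0.140, x_land=74.702, impact vy=-1.673
  bounce: vy ← 0.67·1.673 = 1.121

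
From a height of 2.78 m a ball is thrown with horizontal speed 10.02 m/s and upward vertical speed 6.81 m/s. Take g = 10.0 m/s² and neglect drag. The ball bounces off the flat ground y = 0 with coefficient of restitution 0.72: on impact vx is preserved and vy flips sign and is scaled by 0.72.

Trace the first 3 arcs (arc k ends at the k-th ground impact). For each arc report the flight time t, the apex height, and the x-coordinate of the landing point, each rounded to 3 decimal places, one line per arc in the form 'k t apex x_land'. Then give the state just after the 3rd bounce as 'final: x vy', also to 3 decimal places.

Arc 1: start y=2.780, vy=6.810 → t=1.691, apex=5.099, x_land=16.942, impact vy=-10.098
  bounce: vy ← 0.72·10.098 = 7.271
Arc 2: start y=0.000, vy=7.271 → t=1.454, apex=2.643, x_land=31.513, impact vy=-7.271
  bounce: vy ← 0.72·7.271 = 5.235
Arc 3: start y=0.000, vy=5.235 → t=1.047, apex=1.370, x_land=42.004, impact vy=-5.235
  bounce: vy ← 0.72·5.235 = 3.769

1 1.691 5.099 16.942
2 1.454 2.643 31.513
3 1.047 1.370 42.004
final: 42.004 3.769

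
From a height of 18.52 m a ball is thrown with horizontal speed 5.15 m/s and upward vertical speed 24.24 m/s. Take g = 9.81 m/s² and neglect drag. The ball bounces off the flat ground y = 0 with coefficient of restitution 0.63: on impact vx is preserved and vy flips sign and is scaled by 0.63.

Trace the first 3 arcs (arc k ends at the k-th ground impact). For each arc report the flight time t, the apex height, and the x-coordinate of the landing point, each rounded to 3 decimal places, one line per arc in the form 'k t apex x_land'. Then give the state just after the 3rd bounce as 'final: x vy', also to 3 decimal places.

Arc 1: start y=18.520, vy=24.240 → t=5.614, apex=48.468, x_land=28.914, impact vy=-30.837
  bounce: vy ← 0.63·30.837 = 19.428
Arc 2: start y=0.000, vy=19.428 → t=3.961, apex=19.237, x_land=49.312, impact vy=-19.428
  bounce: vy ← 0.63·19.428 = 12.239
Arc 3: start y=0.000, vy=12.239 → t=2.495, apex=7.635, x_land=62.163, impact vy=-12.239
  bounce: vy ← 0.63·12.239 = 7.711

1 5.614 48.468 28.914
2 3.961 19.237 49.312
3 2.495 7.635 62.163
final: 62.163 7.711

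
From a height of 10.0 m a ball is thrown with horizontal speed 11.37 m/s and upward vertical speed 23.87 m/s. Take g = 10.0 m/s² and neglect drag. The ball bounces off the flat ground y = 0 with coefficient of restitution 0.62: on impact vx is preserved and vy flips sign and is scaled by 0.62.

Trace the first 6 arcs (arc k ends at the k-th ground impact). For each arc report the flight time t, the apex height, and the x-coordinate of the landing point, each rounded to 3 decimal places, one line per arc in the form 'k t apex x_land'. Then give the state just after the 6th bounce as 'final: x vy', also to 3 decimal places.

Arc 1: start y=10.000, vy=23.870 → t=5.161, apex=38.489, x_land=58.686, impact vy=-27.745
  bounce: vy ← 0.62·27.745 = 17.202
Arc 2: start y=0.000, vy=17.202 → t=3.440, apex=14.795, x_land=97.803, impact vy=-17.202
  bounce: vy ← 0.62·17.202 = 10.665
Arc 3: start y=0.000, vy=10.665 → t=2.133, apex=5.687, x_land=122.055, impact vy=-10.665
  bounce: vy ← 0.62·10.665 = 6.612
Arc 4: start y=0.000, vy=6.612 → t=1.322, apex=2.186, x_land=137.092, impact vy=-6.612
  bounce: vy ← 0.62·6.612 = 4.100
Arc 5: start y=0.000, vy=4.100 → t=0.820, apex=0.840, x_land=146.415, impact vy=-4.100
  bounce: vy ← 0.62·4.100 = 2.542
Arc 6: start y=0.000, vy=2.542 → t=0.508, apex=0.323, x_land=152.195, impact vy=-2.542
  bounce: vy ← 0.62·2.542 = 1.576

1 5.161 38.489 58.686
2 3.440 14.795 97.803
3 2.133 5.687 122.055
4 1.322 2.186 137.092
5 0.820 0.840 146.415
6 0.508 0.323 152.195
final: 152.195 1.576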